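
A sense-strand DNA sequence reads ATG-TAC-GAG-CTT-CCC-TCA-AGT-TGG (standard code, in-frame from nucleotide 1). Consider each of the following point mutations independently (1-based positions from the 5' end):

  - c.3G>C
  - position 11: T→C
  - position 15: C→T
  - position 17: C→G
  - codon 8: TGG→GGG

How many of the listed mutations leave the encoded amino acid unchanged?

Codon 1: ATG (Met) → ATC (Ile) — missense.
Codon 4: CTT (Leu) → CCT (Pro) — missense.
Codon 5: CCC (Pro) → CCT (Pro) — synonymous.
Codon 6: TCA (Ser) → TGA (Stop) — nonsense.
Codon 8: TGG (Trp) → GGG (Gly) — missense.
Synonymous: 1 of 5.

1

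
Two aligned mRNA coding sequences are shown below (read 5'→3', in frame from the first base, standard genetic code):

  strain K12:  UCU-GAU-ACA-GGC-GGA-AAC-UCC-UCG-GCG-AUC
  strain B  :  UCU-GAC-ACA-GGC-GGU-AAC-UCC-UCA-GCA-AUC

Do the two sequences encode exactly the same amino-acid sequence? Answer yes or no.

yes

Codon 1: UCU Ser / UCU Ser — identical.
Codon 2: GAU Asp / GAC Asp — synonymous.
Codon 3: ACA Thr / ACA Thr — identical.
Codon 4: GGC Gly / GGC Gly — identical.
Codon 5: GGA Gly / GGU Gly — synonymous.
Codon 6: AAC Asn / AAC Asn — identical.
Codon 7: UCC Ser / UCC Ser — identical.
Codon 8: UCG Ser / UCA Ser — synonymous.
Codon 9: GCG Ala / GCA Ala — synonymous.
Codon 10: AUC Ile / AUC Ile — identical.
Nonsynonymous differences: 0 → same protein.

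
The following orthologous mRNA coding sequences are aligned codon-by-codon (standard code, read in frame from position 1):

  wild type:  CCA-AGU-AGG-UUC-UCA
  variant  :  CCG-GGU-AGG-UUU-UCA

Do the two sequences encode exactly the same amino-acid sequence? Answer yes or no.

Codon 1: CCA Pro / CCG Pro — synonymous.
Codon 2: AGU Ser / GGU Gly — nonsynonymous.
Codon 3: AGG Arg / AGG Arg — identical.
Codon 4: UUC Phe / UUU Phe — synonymous.
Codon 5: UCA Ser / UCA Ser — identical.
Nonsynonymous differences: 1 → different protein.

no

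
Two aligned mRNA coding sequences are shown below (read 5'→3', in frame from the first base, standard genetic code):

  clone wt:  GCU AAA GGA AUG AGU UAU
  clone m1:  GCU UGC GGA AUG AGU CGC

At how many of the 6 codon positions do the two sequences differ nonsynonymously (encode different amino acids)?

Codon 1: GCU Ala / GCU Ala — identical.
Codon 2: AAA Lys / UGC Cys — nonsynonymous.
Codon 3: GGA Gly / GGA Gly — identical.
Codon 4: AUG Met / AUG Met — identical.
Codon 5: AGU Ser / AGU Ser — identical.
Codon 6: UAU Tyr / CGC Arg — nonsynonymous.
Nonsynonymous differences: 2.

2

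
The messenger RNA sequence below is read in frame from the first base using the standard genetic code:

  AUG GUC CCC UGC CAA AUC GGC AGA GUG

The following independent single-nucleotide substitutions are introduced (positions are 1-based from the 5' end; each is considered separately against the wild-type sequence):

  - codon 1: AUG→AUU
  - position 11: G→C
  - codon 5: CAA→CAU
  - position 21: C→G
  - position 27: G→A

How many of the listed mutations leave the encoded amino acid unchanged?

2

Codon 1: AUG (Met) → AUU (Ile) — missense.
Codon 4: UGC (Cys) → UCC (Ser) — missense.
Codon 5: CAA (Gln) → CAU (His) — missense.
Codon 7: GGC (Gly) → GGG (Gly) — synonymous.
Codon 9: GUG (Val) → GUA (Val) — synonymous.
Synonymous: 2 of 5.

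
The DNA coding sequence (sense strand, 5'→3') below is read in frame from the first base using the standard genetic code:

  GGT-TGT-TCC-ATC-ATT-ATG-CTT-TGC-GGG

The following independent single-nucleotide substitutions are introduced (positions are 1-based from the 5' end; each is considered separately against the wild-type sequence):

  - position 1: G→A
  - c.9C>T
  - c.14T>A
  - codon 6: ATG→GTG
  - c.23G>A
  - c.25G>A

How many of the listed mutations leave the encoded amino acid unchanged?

Codon 1: GGT (Gly) → AGT (Ser) — missense.
Codon 3: TCC (Ser) → TCT (Ser) — synonymous.
Codon 5: ATT (Ile) → AAT (Asn) — missense.
Codon 6: ATG (Met) → GTG (Val) — missense.
Codon 8: TGC (Cys) → TAC (Tyr) — missense.
Codon 9: GGG (Gly) → AGG (Arg) — missense.
Synonymous: 1 of 6.

1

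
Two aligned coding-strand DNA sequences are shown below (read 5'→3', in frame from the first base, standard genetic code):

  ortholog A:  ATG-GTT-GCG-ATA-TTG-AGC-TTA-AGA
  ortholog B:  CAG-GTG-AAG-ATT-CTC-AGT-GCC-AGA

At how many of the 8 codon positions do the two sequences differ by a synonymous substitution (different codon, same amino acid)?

Codon 1: ATG Met / CAG Gln — nonsynonymous.
Codon 2: GTT Val / GTG Val — synonymous.
Codon 3: GCG Ala / AAG Lys — nonsynonymous.
Codon 4: ATA Ile / ATT Ile — synonymous.
Codon 5: TTG Leu / CTC Leu — synonymous.
Codon 6: AGC Ser / AGT Ser — synonymous.
Codon 7: TTA Leu / GCC Ala — nonsynonymous.
Codon 8: AGA Arg / AGA Arg — identical.
Synonymous differences: 4.

4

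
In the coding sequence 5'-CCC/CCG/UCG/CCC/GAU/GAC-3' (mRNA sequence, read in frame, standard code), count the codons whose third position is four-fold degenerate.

Codon 1 CCC (Pro): third position 4-fold.
Codon 2 CCG (Pro): third position 4-fold.
Codon 3 UCG (Ser): third position 4-fold.
Codon 4 CCC (Pro): third position 4-fold.
Codon 5 GAU (Asp): third position 2-fold.
Codon 6 GAC (Asp): third position 2-fold.
Four-fold degenerate third positions: 4.

4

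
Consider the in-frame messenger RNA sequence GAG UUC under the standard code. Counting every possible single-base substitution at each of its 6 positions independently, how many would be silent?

2

Codon 1 (GAG, Glu): 1 synonymous substitution.
Codon 2 (UUC, Phe): 1 synonymous substitution.
Total: 1 + 1 = 2.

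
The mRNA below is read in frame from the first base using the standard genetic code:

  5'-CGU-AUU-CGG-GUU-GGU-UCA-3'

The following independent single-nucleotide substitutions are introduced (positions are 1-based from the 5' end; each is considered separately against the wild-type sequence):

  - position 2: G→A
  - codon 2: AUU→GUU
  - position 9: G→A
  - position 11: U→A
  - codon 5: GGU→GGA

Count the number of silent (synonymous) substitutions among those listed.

Codon 1: CGU (Arg) → CAU (His) — missense.
Codon 2: AUU (Ile) → GUU (Val) — missense.
Codon 3: CGG (Arg) → CGA (Arg) — synonymous.
Codon 4: GUU (Val) → GAU (Asp) — missense.
Codon 5: GGU (Gly) → GGA (Gly) — synonymous.
Synonymous: 2 of 5.

2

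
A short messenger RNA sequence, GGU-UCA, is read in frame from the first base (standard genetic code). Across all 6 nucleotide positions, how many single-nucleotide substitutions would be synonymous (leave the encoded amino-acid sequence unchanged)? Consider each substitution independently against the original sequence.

Codon 1 (GGU, Gly): 3 synonymous substitutions.
Codon 2 (UCA, Ser): 3 synonymous substitutions.
Total: 3 + 3 = 6.

6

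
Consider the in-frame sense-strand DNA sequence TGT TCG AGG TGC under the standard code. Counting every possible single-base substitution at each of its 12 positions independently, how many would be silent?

Codon 1 (TGT, Cys): 1 synonymous substitution.
Codon 2 (TCG, Ser): 3 synonymous substitutions.
Codon 3 (AGG, Arg): 2 synonymous substitutions.
Codon 4 (TGC, Cys): 1 synonymous substitution.
Total: 1 + 3 + 2 + 1 = 7.

7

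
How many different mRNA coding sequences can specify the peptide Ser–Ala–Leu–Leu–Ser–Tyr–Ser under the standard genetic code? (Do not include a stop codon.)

62208

Ser: 6 codons.
Ala: 4 codons.
Leu: 6 codons.
Leu: 6 codons.
Ser: 6 codons.
Tyr: 2 codons.
Ser: 6 codons.
6 × 4 × 6 × 6 × 6 × 2 × 6 = 62208.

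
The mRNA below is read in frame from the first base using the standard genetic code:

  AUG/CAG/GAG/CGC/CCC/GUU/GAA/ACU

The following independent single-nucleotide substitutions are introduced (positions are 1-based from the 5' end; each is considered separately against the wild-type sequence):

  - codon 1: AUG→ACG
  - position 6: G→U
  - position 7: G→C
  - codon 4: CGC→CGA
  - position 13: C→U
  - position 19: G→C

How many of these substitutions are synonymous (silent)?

1

Codon 1: AUG (Met) → ACG (Thr) — missense.
Codon 2: CAG (Gln) → CAU (His) — missense.
Codon 3: GAG (Glu) → CAG (Gln) — missense.
Codon 4: CGC (Arg) → CGA (Arg) — synonymous.
Codon 5: CCC (Pro) → UCC (Ser) — missense.
Codon 7: GAA (Glu) → CAA (Gln) — missense.
Synonymous: 1 of 6.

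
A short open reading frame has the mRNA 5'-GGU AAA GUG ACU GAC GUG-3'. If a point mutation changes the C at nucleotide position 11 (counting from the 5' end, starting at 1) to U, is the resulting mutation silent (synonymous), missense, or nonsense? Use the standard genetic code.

missense

Position 11 falls in codon 4: ACU → Thr.
After the substitution the codon is AUU → Ile.
Thr ≠ Ile, so this is a missense mutation.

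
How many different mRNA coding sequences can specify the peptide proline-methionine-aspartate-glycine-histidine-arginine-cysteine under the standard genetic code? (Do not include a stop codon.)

768

Pro: 4 codons.
Met: 1 codon.
Asp: 2 codons.
Gly: 4 codons.
His: 2 codons.
Arg: 6 codons.
Cys: 2 codons.
4 × 1 × 2 × 4 × 2 × 6 × 2 = 768.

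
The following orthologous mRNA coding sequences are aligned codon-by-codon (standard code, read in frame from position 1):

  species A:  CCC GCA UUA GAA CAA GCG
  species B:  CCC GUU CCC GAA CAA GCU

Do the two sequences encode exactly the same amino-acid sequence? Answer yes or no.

Codon 1: CCC Pro / CCC Pro — identical.
Codon 2: GCA Ala / GUU Val — nonsynonymous.
Codon 3: UUA Leu / CCC Pro — nonsynonymous.
Codon 4: GAA Glu / GAA Glu — identical.
Codon 5: CAA Gln / CAA Gln — identical.
Codon 6: GCG Ala / GCU Ala — synonymous.
Nonsynonymous differences: 2 → different protein.

no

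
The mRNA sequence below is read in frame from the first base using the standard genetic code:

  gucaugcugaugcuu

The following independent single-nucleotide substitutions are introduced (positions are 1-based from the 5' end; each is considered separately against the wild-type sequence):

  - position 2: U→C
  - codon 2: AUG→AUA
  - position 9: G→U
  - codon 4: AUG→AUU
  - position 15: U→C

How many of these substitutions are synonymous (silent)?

2

Codon 1: GUC (Val) → GCC (Ala) — missense.
Codon 2: AUG (Met) → AUA (Ile) — missense.
Codon 3: CUG (Leu) → CUU (Leu) — synonymous.
Codon 4: AUG (Met) → AUU (Ile) — missense.
Codon 5: CUU (Leu) → CUC (Leu) — synonymous.
Synonymous: 2 of 5.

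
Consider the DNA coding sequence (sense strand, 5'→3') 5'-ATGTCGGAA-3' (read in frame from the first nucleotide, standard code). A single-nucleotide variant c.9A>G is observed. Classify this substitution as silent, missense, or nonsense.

silent

Position 9 falls in codon 3: GAA → Glu.
After the substitution the codon is GAG → Glu.
Both encode Glu, so the change is synonymous.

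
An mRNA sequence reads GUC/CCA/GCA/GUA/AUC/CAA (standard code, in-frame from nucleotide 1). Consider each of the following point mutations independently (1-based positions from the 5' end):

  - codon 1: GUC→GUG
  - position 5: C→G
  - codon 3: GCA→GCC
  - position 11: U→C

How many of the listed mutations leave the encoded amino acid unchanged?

Codon 1: GUC (Val) → GUG (Val) — synonymous.
Codon 2: CCA (Pro) → CGA (Arg) — missense.
Codon 3: GCA (Ala) → GCC (Ala) — synonymous.
Codon 4: GUA (Val) → GCA (Ala) — missense.
Synonymous: 2 of 4.

2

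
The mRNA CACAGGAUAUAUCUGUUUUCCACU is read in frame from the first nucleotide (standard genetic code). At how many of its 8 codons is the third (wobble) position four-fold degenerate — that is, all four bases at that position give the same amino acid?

Codon 1 CAC (His): third position 2-fold.
Codon 2 AGG (Arg): third position 2-fold.
Codon 3 AUA (Ile): third position 3-fold.
Codon 4 UAU (Tyr): third position 2-fold.
Codon 5 CUG (Leu): third position 4-fold.
Codon 6 UUU (Phe): third position 2-fold.
Codon 7 UCC (Ser): third position 4-fold.
Codon 8 ACU (Thr): third position 4-fold.
Four-fold degenerate third positions: 3.

3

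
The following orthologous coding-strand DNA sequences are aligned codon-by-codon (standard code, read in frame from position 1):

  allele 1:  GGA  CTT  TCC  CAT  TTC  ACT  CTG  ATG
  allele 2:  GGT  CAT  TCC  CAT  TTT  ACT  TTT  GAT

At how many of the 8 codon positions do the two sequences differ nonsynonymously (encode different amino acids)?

Codon 1: GGA Gly / GGT Gly — synonymous.
Codon 2: CTT Leu / CAT His — nonsynonymous.
Codon 3: TCC Ser / TCC Ser — identical.
Codon 4: CAT His / CAT His — identical.
Codon 5: TTC Phe / TTT Phe — synonymous.
Codon 6: ACT Thr / ACT Thr — identical.
Codon 7: CTG Leu / TTT Phe — nonsynonymous.
Codon 8: ATG Met / GAT Asp — nonsynonymous.
Nonsynonymous differences: 3.

3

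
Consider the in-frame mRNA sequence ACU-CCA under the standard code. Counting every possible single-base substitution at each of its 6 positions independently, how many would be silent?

Codon 1 (ACU, Thr): 3 synonymous substitutions.
Codon 2 (CCA, Pro): 3 synonymous substitutions.
Total: 3 + 3 = 6.

6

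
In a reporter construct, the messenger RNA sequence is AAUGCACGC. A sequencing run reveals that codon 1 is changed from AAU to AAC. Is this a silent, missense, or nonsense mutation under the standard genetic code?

silent

Position 3 falls in codon 1: AAU → Asn.
After the substitution the codon is AAC → Asn.
Both encode Asn, so the change is synonymous.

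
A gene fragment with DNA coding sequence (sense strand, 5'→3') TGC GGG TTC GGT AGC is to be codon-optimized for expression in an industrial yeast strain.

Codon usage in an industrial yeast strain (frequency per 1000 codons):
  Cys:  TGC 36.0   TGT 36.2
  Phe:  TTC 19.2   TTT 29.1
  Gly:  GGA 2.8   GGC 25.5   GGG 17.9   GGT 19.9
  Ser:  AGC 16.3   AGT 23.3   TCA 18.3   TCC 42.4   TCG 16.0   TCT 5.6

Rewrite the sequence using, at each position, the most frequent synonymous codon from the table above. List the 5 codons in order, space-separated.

Codon 1 (Cys): best is TGT at 36.2.
Codon 2 (Gly): best is GGC at 25.5.
Codon 3 (Phe): best is TTT at 29.1.
Codon 4 (Gly): best is GGC at 25.5.
Codon 5 (Ser): best is TCC at 42.4.

TGT GGC TTT GGC TCC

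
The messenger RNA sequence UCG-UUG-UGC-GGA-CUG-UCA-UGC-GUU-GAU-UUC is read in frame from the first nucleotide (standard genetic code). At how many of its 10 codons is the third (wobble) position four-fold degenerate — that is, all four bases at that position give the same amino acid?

5

Codon 1 UCG (Ser): third position 4-fold.
Codon 2 UUG (Leu): third position 2-fold.
Codon 3 UGC (Cys): third position 2-fold.
Codon 4 GGA (Gly): third position 4-fold.
Codon 5 CUG (Leu): third position 4-fold.
Codon 6 UCA (Ser): third position 4-fold.
Codon 7 UGC (Cys): third position 2-fold.
Codon 8 GUU (Val): third position 4-fold.
Codon 9 GAU (Asp): third position 2-fold.
Codon 10 UUC (Phe): third position 2-fold.
Four-fold degenerate third positions: 5.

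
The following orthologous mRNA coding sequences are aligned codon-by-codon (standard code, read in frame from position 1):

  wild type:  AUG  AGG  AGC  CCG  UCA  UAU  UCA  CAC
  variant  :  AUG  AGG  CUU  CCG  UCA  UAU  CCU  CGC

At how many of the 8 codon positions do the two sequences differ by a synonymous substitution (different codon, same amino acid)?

0

Codon 1: AUG Met / AUG Met — identical.
Codon 2: AGG Arg / AGG Arg — identical.
Codon 3: AGC Ser / CUU Leu — nonsynonymous.
Codon 4: CCG Pro / CCG Pro — identical.
Codon 5: UCA Ser / UCA Ser — identical.
Codon 6: UAU Tyr / UAU Tyr — identical.
Codon 7: UCA Ser / CCU Pro — nonsynonymous.
Codon 8: CAC His / CGC Arg — nonsynonymous.
Synonymous differences: 0.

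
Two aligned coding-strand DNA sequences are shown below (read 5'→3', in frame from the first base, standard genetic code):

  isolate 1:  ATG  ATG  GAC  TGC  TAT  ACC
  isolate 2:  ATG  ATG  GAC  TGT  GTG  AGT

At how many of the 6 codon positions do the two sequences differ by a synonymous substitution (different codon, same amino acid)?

1

Codon 1: ATG Met / ATG Met — identical.
Codon 2: ATG Met / ATG Met — identical.
Codon 3: GAC Asp / GAC Asp — identical.
Codon 4: TGC Cys / TGT Cys — synonymous.
Codon 5: TAT Tyr / GTG Val — nonsynonymous.
Codon 6: ACC Thr / AGT Ser — nonsynonymous.
Synonymous differences: 1.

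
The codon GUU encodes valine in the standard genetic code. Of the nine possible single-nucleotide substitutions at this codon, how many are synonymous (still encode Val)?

Position 1: none → 0 synonymous.
Position 2: none → 0 synonymous.
Position 3: GUC, GUA, GUG → 3 synonymous.
Total: 0 + 0 + 3 = 3.

3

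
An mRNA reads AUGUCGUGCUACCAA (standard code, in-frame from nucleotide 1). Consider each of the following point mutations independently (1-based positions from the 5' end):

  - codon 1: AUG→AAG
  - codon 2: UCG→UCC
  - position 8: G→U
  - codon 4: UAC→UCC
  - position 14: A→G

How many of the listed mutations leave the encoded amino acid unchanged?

1

Codon 1: AUG (Met) → AAG (Lys) — missense.
Codon 2: UCG (Ser) → UCC (Ser) — synonymous.
Codon 3: UGC (Cys) → UUC (Phe) — missense.
Codon 4: UAC (Tyr) → UCC (Ser) — missense.
Codon 5: CAA (Gln) → CGA (Arg) — missense.
Synonymous: 1 of 5.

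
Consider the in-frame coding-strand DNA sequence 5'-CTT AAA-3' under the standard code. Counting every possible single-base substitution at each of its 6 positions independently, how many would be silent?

Codon 1 (CTT, Leu): 3 synonymous substitutions.
Codon 2 (AAA, Lys): 1 synonymous substitution.
Total: 3 + 1 = 4.

4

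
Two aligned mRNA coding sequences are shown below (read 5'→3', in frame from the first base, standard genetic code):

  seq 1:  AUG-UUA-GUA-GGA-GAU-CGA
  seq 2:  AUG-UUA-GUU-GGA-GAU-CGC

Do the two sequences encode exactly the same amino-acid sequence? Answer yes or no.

yes

Codon 1: AUG Met / AUG Met — identical.
Codon 2: UUA Leu / UUA Leu — identical.
Codon 3: GUA Val / GUU Val — synonymous.
Codon 4: GGA Gly / GGA Gly — identical.
Codon 5: GAU Asp / GAU Asp — identical.
Codon 6: CGA Arg / CGC Arg — synonymous.
Nonsynonymous differences: 0 → same protein.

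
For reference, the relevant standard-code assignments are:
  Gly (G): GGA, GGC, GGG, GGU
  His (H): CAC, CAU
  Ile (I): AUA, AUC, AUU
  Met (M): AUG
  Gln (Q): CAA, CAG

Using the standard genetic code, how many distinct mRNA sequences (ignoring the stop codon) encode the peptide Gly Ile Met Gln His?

48

Gly: 4 codons.
Ile: 3 codons.
Met: 1 codon.
Gln: 2 codons.
His: 2 codons.
4 × 3 × 1 × 2 × 2 = 48.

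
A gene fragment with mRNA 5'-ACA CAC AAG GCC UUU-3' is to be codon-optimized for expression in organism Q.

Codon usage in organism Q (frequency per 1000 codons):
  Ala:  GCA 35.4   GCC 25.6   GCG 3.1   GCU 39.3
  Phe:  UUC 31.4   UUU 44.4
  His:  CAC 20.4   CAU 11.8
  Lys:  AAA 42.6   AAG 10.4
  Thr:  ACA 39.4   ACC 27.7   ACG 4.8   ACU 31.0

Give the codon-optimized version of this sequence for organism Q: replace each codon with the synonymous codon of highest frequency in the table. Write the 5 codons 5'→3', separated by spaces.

Codon 1 (Thr): best is ACA at 39.4.
Codon 2 (His): best is CAC at 20.4.
Codon 3 (Lys): best is AAA at 42.6.
Codon 4 (Ala): best is GCU at 39.3.
Codon 5 (Phe): best is UUU at 44.4.

ACA CAC AAA GCU UUU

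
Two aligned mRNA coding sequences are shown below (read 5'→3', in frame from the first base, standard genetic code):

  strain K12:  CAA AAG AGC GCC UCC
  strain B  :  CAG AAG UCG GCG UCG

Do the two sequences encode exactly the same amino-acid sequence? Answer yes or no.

Codon 1: CAA Gln / CAG Gln — synonymous.
Codon 2: AAG Lys / AAG Lys — identical.
Codon 3: AGC Ser / UCG Ser — synonymous.
Codon 4: GCC Ala / GCG Ala — synonymous.
Codon 5: UCC Ser / UCG Ser — synonymous.
Nonsynonymous differences: 0 → same protein.

yes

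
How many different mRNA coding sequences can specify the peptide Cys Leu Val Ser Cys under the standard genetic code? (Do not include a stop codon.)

576

Cys: 2 codons.
Leu: 6 codons.
Val: 4 codons.
Ser: 6 codons.
Cys: 2 codons.
2 × 6 × 4 × 6 × 2 = 576.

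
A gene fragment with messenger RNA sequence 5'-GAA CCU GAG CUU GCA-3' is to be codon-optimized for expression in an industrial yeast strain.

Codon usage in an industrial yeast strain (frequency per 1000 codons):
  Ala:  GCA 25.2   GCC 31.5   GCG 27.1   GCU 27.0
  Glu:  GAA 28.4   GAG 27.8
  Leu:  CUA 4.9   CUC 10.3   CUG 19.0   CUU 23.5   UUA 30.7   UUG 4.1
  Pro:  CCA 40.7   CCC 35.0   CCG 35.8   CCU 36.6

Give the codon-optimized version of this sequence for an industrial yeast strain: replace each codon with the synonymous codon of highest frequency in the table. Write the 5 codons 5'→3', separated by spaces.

Codon 1 (Glu): best is GAA at 28.4.
Codon 2 (Pro): best is CCA at 40.7.
Codon 3 (Glu): best is GAA at 28.4.
Codon 4 (Leu): best is UUA at 30.7.
Codon 5 (Ala): best is GCC at 31.5.

GAA CCA GAA UUA GCC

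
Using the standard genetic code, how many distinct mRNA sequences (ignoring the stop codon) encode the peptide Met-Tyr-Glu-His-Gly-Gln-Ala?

Met: 1 codon.
Tyr: 2 codons.
Glu: 2 codons.
His: 2 codons.
Gly: 4 codons.
Gln: 2 codons.
Ala: 4 codons.
1 × 2 × 2 × 2 × 4 × 2 × 4 = 256.

256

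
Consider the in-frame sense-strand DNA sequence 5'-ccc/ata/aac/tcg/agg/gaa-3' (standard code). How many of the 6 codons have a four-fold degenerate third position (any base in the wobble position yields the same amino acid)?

Codon 1 CCC (Pro): third position 4-fold.
Codon 2 ATA (Ile): third position 3-fold.
Codon 3 AAC (Asn): third position 2-fold.
Codon 4 TCG (Ser): third position 4-fold.
Codon 5 AGG (Arg): third position 2-fold.
Codon 6 GAA (Glu): third position 2-fold.
Four-fold degenerate third positions: 2.

2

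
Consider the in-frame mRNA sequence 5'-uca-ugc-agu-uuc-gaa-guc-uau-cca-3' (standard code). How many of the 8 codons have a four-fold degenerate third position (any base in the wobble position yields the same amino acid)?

Codon 1 UCA (Ser): third position 4-fold.
Codon 2 UGC (Cys): third position 2-fold.
Codon 3 AGU (Ser): third position 2-fold.
Codon 4 UUC (Phe): third position 2-fold.
Codon 5 GAA (Glu): third position 2-fold.
Codon 6 GUC (Val): third position 4-fold.
Codon 7 UAU (Tyr): third position 2-fold.
Codon 8 CCA (Pro): third position 4-fold.
Four-fold degenerate third positions: 3.

3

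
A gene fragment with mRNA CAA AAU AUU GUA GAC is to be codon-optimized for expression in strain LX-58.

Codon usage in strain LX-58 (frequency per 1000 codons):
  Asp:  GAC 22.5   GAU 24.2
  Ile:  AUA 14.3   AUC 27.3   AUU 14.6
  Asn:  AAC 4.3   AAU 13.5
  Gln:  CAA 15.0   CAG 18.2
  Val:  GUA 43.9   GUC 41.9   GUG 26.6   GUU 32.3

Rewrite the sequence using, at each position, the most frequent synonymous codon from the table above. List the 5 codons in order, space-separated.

CAG AAU AUC GUA GAU

Codon 1 (Gln): best is CAG at 18.2.
Codon 2 (Asn): best is AAU at 13.5.
Codon 3 (Ile): best is AUC at 27.3.
Codon 4 (Val): best is GUA at 43.9.
Codon 5 (Asp): best is GAU at 24.2.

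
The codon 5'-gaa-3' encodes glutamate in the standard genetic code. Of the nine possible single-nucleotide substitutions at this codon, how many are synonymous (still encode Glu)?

Position 1: none → 0 synonymous.
Position 2: none → 0 synonymous.
Position 3: GAG → 1 synonymous.
Total: 0 + 0 + 1 = 1.

1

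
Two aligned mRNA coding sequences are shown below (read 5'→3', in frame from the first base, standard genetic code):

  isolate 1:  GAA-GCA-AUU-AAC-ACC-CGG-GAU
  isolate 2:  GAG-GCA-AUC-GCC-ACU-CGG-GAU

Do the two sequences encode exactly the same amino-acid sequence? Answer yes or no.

no

Codon 1: GAA Glu / GAG Glu — synonymous.
Codon 2: GCA Ala / GCA Ala — identical.
Codon 3: AUU Ile / AUC Ile — synonymous.
Codon 4: AAC Asn / GCC Ala — nonsynonymous.
Codon 5: ACC Thr / ACU Thr — synonymous.
Codon 6: CGG Arg / CGG Arg — identical.
Codon 7: GAU Asp / GAU Asp — identical.
Nonsynonymous differences: 1 → different protein.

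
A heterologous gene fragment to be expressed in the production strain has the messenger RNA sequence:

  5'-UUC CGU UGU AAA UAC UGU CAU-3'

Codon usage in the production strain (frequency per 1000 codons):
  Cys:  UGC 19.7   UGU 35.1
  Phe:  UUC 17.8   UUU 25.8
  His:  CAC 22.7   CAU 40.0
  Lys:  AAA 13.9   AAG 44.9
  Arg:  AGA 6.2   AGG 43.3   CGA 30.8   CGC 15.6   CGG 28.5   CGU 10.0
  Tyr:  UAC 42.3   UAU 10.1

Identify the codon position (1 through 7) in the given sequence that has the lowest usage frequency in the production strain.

Codon 1 UUC (Phe): 17.8 per 1000.
Codon 2 CGU (Arg): 10.0 per 1000.
Codon 3 UGU (Cys): 35.1 per 1000.
Codon 4 AAA (Lys): 13.9 per 1000.
Codon 5 UAC (Tyr): 42.3 per 1000.
Codon 6 UGU (Cys): 35.1 per 1000.
Codon 7 CAU (His): 40.0 per 1000.
Lowest frequency is 10.0 at codon 2.

2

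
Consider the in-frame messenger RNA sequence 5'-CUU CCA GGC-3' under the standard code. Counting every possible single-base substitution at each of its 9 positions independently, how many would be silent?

9

Codon 1 (CUU, Leu): 3 synonymous substitutions.
Codon 2 (CCA, Pro): 3 synonymous substitutions.
Codon 3 (GGC, Gly): 3 synonymous substitutions.
Total: 3 + 3 + 3 = 9.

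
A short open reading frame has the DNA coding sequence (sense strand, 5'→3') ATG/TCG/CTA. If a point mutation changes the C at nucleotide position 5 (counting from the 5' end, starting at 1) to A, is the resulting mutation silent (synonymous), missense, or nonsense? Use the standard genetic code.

nonsense

Position 5 falls in codon 2: TCG → Ser.
After the substitution the codon is TAG → Stop.
The new codon is a stop codon, so this is a nonsense mutation.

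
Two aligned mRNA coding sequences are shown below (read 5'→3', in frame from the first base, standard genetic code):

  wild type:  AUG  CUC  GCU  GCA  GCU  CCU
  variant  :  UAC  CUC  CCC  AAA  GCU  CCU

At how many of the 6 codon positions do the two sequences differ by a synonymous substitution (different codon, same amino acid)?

Codon 1: AUG Met / UAC Tyr — nonsynonymous.
Codon 2: CUC Leu / CUC Leu — identical.
Codon 3: GCU Ala / CCC Pro — nonsynonymous.
Codon 4: GCA Ala / AAA Lys — nonsynonymous.
Codon 5: GCU Ala / GCU Ala — identical.
Codon 6: CCU Pro / CCU Pro — identical.
Synonymous differences: 0.

0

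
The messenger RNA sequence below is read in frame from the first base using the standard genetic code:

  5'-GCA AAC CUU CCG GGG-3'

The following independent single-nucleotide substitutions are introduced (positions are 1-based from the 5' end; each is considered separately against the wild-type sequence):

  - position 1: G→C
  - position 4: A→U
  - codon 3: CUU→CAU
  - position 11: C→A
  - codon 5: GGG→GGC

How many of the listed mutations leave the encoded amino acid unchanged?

Codon 1: GCA (Ala) → CCA (Pro) — missense.
Codon 2: AAC (Asn) → UAC (Tyr) — missense.
Codon 3: CUU (Leu) → CAU (His) — missense.
Codon 4: CCG (Pro) → CAG (Gln) — missense.
Codon 5: GGG (Gly) → GGC (Gly) — synonymous.
Synonymous: 1 of 5.

1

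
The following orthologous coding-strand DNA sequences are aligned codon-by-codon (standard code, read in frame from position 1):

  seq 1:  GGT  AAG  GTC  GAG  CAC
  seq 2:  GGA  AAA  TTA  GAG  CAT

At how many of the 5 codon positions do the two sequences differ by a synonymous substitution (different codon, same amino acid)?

Codon 1: GGT Gly / GGA Gly — synonymous.
Codon 2: AAG Lys / AAA Lys — synonymous.
Codon 3: GTC Val / TTA Leu — nonsynonymous.
Codon 4: GAG Glu / GAG Glu — identical.
Codon 5: CAC His / CAT His — synonymous.
Synonymous differences: 3.

3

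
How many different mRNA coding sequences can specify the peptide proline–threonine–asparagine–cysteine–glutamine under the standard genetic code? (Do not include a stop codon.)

Pro: 4 codons.
Thr: 4 codons.
Asn: 2 codons.
Cys: 2 codons.
Gln: 2 codons.
4 × 4 × 2 × 2 × 2 = 128.

128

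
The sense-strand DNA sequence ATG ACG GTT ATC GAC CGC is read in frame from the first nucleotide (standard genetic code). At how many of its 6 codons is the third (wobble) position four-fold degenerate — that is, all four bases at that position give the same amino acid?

Codon 1 ATG (Met): third position 1-fold.
Codon 2 ACG (Thr): third position 4-fold.
Codon 3 GTT (Val): third position 4-fold.
Codon 4 ATC (Ile): third position 3-fold.
Codon 5 GAC (Asp): third position 2-fold.
Codon 6 CGC (Arg): third position 4-fold.
Four-fold degenerate third positions: 3.

3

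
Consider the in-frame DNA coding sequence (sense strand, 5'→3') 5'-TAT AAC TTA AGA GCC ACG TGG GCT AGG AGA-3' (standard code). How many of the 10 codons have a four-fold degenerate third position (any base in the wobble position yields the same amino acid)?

3

Codon 1 TAT (Tyr): third position 2-fold.
Codon 2 AAC (Asn): third position 2-fold.
Codon 3 TTA (Leu): third position 2-fold.
Codon 4 AGA (Arg): third position 2-fold.
Codon 5 GCC (Ala): third position 4-fold.
Codon 6 ACG (Thr): third position 4-fold.
Codon 7 TGG (Trp): third position 1-fold.
Codon 8 GCT (Ala): third position 4-fold.
Codon 9 AGG (Arg): third position 2-fold.
Codon 10 AGA (Arg): third position 2-fold.
Four-fold degenerate third positions: 3.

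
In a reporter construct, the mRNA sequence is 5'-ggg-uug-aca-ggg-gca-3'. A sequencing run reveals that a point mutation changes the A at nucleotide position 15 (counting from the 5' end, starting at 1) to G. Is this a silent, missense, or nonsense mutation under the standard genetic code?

silent

Position 15 falls in codon 5: GCA → Ala.
After the substitution the codon is GCG → Ala.
Both encode Ala, so the change is synonymous.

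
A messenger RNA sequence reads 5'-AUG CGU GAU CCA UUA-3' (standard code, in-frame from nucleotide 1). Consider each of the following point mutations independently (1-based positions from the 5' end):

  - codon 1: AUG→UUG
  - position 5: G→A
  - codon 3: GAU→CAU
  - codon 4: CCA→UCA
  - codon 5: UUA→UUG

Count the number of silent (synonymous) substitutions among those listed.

Codon 1: AUG (Met) → UUG (Leu) — missense.
Codon 2: CGU (Arg) → CAU (His) — missense.
Codon 3: GAU (Asp) → CAU (His) — missense.
Codon 4: CCA (Pro) → UCA (Ser) — missense.
Codon 5: UUA (Leu) → UUG (Leu) — synonymous.
Synonymous: 1 of 5.

1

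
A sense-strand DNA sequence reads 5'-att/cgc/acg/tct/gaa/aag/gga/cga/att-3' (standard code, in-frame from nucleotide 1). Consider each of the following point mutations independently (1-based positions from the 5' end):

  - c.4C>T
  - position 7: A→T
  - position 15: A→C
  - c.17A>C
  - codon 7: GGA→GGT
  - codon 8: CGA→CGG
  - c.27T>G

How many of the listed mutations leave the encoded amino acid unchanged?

2

Codon 2: CGC (Arg) → TGC (Cys) — missense.
Codon 3: ACG (Thr) → TCG (Ser) — missense.
Codon 5: GAA (Glu) → GAC (Asp) — missense.
Codon 6: AAG (Lys) → ACG (Thr) — missense.
Codon 7: GGA (Gly) → GGT (Gly) — synonymous.
Codon 8: CGA (Arg) → CGG (Arg) — synonymous.
Codon 9: ATT (Ile) → ATG (Met) — missense.
Synonymous: 2 of 7.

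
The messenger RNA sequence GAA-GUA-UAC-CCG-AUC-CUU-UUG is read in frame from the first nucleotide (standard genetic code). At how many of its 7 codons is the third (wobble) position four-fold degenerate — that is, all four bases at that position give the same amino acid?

3

Codon 1 GAA (Glu): third position 2-fold.
Codon 2 GUA (Val): third position 4-fold.
Codon 3 UAC (Tyr): third position 2-fold.
Codon 4 CCG (Pro): third position 4-fold.
Codon 5 AUC (Ile): third position 3-fold.
Codon 6 CUU (Leu): third position 4-fold.
Codon 7 UUG (Leu): third position 2-fold.
Four-fold degenerate third positions: 3.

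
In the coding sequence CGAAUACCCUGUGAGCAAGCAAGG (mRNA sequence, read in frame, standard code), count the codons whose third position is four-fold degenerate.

Codon 1 CGA (Arg): third position 4-fold.
Codon 2 AUA (Ile): third position 3-fold.
Codon 3 CCC (Pro): third position 4-fold.
Codon 4 UGU (Cys): third position 2-fold.
Codon 5 GAG (Glu): third position 2-fold.
Codon 6 CAA (Gln): third position 2-fold.
Codon 7 GCA (Ala): third position 4-fold.
Codon 8 AGG (Arg): third position 2-fold.
Four-fold degenerate third positions: 3.

3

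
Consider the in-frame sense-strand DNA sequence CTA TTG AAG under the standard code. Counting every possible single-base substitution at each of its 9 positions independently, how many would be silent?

7

Codon 1 (CTA, Leu): 4 synonymous substitutions.
Codon 2 (TTG, Leu): 2 synonymous substitutions.
Codon 3 (AAG, Lys): 1 synonymous substitution.
Total: 4 + 2 + 1 = 7.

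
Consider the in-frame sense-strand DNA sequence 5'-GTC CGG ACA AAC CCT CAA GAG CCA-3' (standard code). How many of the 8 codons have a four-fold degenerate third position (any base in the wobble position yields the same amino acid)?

Codon 1 GTC (Val): third position 4-fold.
Codon 2 CGG (Arg): third position 4-fold.
Codon 3 ACA (Thr): third position 4-fold.
Codon 4 AAC (Asn): third position 2-fold.
Codon 5 CCT (Pro): third position 4-fold.
Codon 6 CAA (Gln): third position 2-fold.
Codon 7 GAG (Glu): third position 2-fold.
Codon 8 CCA (Pro): third position 4-fold.
Four-fold degenerate third positions: 5.

5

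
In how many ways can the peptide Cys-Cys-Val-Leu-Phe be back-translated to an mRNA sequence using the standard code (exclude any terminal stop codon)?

Cys: 2 codons.
Cys: 2 codons.
Val: 4 codons.
Leu: 6 codons.
Phe: 2 codons.
2 × 2 × 4 × 6 × 2 = 192.

192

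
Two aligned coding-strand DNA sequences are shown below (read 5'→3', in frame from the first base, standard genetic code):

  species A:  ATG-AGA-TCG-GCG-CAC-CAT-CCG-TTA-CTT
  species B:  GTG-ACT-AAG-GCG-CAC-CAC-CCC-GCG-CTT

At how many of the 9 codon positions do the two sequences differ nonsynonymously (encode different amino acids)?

4

Codon 1: ATG Met / GTG Val — nonsynonymous.
Codon 2: AGA Arg / ACT Thr — nonsynonymous.
Codon 3: TCG Ser / AAG Lys — nonsynonymous.
Codon 4: GCG Ala / GCG Ala — identical.
Codon 5: CAC His / CAC His — identical.
Codon 6: CAT His / CAC His — synonymous.
Codon 7: CCG Pro / CCC Pro — synonymous.
Codon 8: TTA Leu / GCG Ala — nonsynonymous.
Codon 9: CTT Leu / CTT Leu — identical.
Nonsynonymous differences: 4.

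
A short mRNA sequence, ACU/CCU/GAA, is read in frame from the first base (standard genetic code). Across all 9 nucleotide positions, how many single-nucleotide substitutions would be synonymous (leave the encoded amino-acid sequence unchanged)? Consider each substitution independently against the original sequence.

Codon 1 (ACU, Thr): 3 synonymous substitutions.
Codon 2 (CCU, Pro): 3 synonymous substitutions.
Codon 3 (GAA, Glu): 1 synonymous substitution.
Total: 3 + 3 + 1 = 7.

7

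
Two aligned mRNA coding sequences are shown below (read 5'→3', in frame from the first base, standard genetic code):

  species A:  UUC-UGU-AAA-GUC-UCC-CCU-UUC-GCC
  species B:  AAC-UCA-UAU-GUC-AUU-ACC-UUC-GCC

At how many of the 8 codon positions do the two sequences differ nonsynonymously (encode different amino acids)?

Codon 1: UUC Phe / AAC Asn — nonsynonymous.
Codon 2: UGU Cys / UCA Ser — nonsynonymous.
Codon 3: AAA Lys / UAU Tyr — nonsynonymous.
Codon 4: GUC Val / GUC Val — identical.
Codon 5: UCC Ser / AUU Ile — nonsynonymous.
Codon 6: CCU Pro / ACC Thr — nonsynonymous.
Codon 7: UUC Phe / UUC Phe — identical.
Codon 8: GCC Ala / GCC Ala — identical.
Nonsynonymous differences: 5.

5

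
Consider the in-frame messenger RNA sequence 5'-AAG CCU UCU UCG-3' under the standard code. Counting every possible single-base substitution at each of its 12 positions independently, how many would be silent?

Codon 1 (AAG, Lys): 1 synonymous substitution.
Codon 2 (CCU, Pro): 3 synonymous substitutions.
Codon 3 (UCU, Ser): 3 synonymous substitutions.
Codon 4 (UCG, Ser): 3 synonymous substitutions.
Total: 1 + 3 + 3 + 3 = 10.

10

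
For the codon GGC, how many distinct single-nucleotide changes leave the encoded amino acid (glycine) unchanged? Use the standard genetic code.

3

Position 1: none → 0 synonymous.
Position 2: none → 0 synonymous.
Position 3: GGU, GGA, GGG → 3 synonymous.
Total: 0 + 0 + 3 = 3.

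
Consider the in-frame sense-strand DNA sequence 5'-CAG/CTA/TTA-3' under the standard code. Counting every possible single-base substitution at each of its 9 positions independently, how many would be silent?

Codon 1 (CAG, Gln): 1 synonymous substitution.
Codon 2 (CTA, Leu): 4 synonymous substitutions.
Codon 3 (TTA, Leu): 2 synonymous substitutions.
Total: 1 + 4 + 2 = 7.

7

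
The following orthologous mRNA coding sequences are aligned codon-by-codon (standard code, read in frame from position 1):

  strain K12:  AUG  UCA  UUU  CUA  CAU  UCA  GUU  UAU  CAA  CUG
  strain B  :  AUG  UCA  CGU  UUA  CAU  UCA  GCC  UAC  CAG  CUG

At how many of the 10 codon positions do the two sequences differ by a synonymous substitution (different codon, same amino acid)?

3

Codon 1: AUG Met / AUG Met — identical.
Codon 2: UCA Ser / UCA Ser — identical.
Codon 3: UUU Phe / CGU Arg — nonsynonymous.
Codon 4: CUA Leu / UUA Leu — synonymous.
Codon 5: CAU His / CAU His — identical.
Codon 6: UCA Ser / UCA Ser — identical.
Codon 7: GUU Val / GCC Ala — nonsynonymous.
Codon 8: UAU Tyr / UAC Tyr — synonymous.
Codon 9: CAA Gln / CAG Gln — synonymous.
Codon 10: CUG Leu / CUG Leu — identical.
Synonymous differences: 3.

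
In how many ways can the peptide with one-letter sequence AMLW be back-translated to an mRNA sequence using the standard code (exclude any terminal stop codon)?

24

Ala: 4 codons.
Met: 1 codon.
Leu: 6 codons.
Trp: 1 codon.
4 × 1 × 6 × 1 = 24.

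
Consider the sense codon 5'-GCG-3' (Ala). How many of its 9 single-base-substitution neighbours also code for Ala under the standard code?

Position 1: none → 0 synonymous.
Position 2: none → 0 synonymous.
Position 3: GCT, GCC, GCA → 3 synonymous.
Total: 0 + 0 + 3 = 3.

3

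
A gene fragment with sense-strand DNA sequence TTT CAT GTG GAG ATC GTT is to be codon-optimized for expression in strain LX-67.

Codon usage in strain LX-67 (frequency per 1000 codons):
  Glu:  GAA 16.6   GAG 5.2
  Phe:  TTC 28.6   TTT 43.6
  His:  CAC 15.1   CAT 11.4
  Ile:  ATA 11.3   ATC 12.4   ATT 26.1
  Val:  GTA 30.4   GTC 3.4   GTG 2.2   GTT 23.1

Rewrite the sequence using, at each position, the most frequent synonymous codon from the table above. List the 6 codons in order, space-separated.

TTT CAC GTA GAA ATT GTA

Codon 1 (Phe): best is TTT at 43.6.
Codon 2 (His): best is CAC at 15.1.
Codon 3 (Val): best is GTA at 30.4.
Codon 4 (Glu): best is GAA at 16.6.
Codon 5 (Ile): best is ATT at 26.1.
Codon 6 (Val): best is GTA at 30.4.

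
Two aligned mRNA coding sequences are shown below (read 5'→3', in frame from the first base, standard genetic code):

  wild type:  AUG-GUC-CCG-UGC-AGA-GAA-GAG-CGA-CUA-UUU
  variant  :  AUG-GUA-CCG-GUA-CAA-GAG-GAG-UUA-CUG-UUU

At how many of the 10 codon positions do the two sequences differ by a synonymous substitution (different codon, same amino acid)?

Codon 1: AUG Met / AUG Met — identical.
Codon 2: GUC Val / GUA Val — synonymous.
Codon 3: CCG Pro / CCG Pro — identical.
Codon 4: UGC Cys / GUA Val — nonsynonymous.
Codon 5: AGA Arg / CAA Gln — nonsynonymous.
Codon 6: GAA Glu / GAG Glu — synonymous.
Codon 7: GAG Glu / GAG Glu — identical.
Codon 8: CGA Arg / UUA Leu — nonsynonymous.
Codon 9: CUA Leu / CUG Leu — synonymous.
Codon 10: UUU Phe / UUU Phe — identical.
Synonymous differences: 3.

3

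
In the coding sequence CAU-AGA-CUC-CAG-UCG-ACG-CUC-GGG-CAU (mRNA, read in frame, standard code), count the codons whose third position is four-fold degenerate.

Codon 1 CAU (His): third position 2-fold.
Codon 2 AGA (Arg): third position 2-fold.
Codon 3 CUC (Leu): third position 4-fold.
Codon 4 CAG (Gln): third position 2-fold.
Codon 5 UCG (Ser): third position 4-fold.
Codon 6 ACG (Thr): third position 4-fold.
Codon 7 CUC (Leu): third position 4-fold.
Codon 8 GGG (Gly): third position 4-fold.
Codon 9 CAU (His): third position 2-fold.
Four-fold degenerate third positions: 5.

5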